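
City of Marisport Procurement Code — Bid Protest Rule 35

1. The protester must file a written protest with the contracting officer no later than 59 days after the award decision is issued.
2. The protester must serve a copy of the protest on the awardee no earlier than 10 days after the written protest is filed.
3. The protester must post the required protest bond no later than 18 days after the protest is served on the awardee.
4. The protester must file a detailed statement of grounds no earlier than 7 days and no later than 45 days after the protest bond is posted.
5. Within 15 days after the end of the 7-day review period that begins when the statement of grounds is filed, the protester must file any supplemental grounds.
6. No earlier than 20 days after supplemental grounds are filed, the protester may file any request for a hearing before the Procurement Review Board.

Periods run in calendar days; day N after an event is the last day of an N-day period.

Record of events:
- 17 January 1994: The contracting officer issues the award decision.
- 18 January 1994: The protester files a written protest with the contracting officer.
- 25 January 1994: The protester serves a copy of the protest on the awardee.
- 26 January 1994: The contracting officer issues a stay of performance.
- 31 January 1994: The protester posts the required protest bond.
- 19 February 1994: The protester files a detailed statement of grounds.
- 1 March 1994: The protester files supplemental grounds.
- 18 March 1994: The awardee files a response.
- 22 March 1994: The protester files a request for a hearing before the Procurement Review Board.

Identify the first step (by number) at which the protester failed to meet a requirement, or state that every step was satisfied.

(1) due by 17 January 1994 + 59 days = 17 March 1994; done 18 January 1994 — timely.
(2) permitted from 18 January 1994 + 10 days = 28 January 1994 onward; 25 January 1994 is 3 days before the earliest permitted date.

Step 2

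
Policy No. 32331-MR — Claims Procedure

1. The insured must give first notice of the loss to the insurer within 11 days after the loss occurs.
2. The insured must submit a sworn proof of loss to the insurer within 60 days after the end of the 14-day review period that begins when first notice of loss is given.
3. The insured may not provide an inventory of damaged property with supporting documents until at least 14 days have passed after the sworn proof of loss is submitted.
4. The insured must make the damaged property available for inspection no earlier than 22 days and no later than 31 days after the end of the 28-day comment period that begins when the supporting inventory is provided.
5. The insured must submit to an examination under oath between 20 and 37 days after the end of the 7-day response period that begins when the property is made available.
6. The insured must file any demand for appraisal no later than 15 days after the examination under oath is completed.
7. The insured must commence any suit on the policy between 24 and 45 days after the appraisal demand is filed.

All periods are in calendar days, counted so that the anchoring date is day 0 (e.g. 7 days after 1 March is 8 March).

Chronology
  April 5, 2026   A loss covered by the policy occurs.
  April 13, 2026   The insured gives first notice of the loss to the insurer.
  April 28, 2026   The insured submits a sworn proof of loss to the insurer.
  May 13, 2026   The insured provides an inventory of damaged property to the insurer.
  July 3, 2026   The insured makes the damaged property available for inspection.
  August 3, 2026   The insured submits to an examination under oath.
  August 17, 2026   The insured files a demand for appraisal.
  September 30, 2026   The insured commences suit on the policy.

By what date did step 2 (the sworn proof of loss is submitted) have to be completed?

June 26, 2026

First notice of loss is given on April 13, 2026; the 14-day review period therefore ends April 27, 2026, and step 2 runs from that date. 60 days after April 27, 2026 is June 26, 2026.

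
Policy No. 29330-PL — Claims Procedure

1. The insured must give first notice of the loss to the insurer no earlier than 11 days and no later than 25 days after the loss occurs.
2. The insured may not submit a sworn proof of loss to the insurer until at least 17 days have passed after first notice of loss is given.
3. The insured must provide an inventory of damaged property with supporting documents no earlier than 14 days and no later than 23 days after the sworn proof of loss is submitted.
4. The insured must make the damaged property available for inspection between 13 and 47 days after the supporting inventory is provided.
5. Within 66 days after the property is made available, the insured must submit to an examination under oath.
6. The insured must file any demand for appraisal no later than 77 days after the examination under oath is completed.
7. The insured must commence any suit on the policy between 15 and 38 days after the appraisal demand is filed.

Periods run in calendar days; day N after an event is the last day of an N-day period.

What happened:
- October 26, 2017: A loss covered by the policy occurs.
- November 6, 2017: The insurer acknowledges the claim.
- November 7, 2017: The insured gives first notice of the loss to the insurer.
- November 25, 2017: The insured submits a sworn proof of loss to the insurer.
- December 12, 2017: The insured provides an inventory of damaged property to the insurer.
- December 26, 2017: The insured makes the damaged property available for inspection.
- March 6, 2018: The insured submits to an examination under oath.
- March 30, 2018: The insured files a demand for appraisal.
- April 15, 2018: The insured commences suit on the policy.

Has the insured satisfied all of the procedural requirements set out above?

No

(1) the permitted window runs from October 26, 2017 + 11 = November 6, 2017 to October 26, 2017 + 25 = November 20, 2017; November 7, 2017 falls inside that range.
(2) permitted from November 7, 2017 + 17 days = November 24, 2017 onward; done November 25, 2017, after the minimum wait.
(3) the permitted window runs from November 25, 2017 + 14 = December 9, 2017 to November 25, 2017 + 23 = December 18, 2017; done December 12, 2017, which is between those dates.
(4) the permitted window runs from December 12, 2017 + 13 = December 25, 2017 to December 12, 2017 + 47 = January 28, 2018; done December 26, 2017, which is between those dates.
(5) due by December 26, 2017 + 66 days = March 2, 2018; not done until March 6, 2018, 4 days after the deadline.
No need to go further; step 5 was not satisfied.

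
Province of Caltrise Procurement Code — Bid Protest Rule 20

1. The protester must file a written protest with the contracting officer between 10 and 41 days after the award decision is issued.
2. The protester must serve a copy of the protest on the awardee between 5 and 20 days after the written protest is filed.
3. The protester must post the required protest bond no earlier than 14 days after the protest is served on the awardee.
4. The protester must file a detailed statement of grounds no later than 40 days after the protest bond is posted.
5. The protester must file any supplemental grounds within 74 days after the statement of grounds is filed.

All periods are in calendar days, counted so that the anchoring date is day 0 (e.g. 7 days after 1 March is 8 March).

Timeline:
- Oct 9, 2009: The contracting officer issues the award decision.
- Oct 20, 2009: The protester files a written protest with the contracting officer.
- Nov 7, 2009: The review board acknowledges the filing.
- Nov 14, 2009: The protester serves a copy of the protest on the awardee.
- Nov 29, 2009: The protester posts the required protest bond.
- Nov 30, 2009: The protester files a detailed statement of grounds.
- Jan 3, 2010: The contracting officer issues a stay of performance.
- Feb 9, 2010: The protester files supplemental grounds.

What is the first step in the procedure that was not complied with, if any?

Step 2

(1) the permitted window runs from Oct 9, 2009 + 10 = Oct 19, 2009 to Oct 9, 2009 + 41 = Nov 19, 2009; done Oct 20, 2009, which is between those dates.
(2) the permitted window runs from Oct 20, 2009 + 5 = Oct 25, 2009 to Oct 20, 2009 + 20 = Nov 9, 2009; Nov 14, 2009 is 5 days past the end of the window.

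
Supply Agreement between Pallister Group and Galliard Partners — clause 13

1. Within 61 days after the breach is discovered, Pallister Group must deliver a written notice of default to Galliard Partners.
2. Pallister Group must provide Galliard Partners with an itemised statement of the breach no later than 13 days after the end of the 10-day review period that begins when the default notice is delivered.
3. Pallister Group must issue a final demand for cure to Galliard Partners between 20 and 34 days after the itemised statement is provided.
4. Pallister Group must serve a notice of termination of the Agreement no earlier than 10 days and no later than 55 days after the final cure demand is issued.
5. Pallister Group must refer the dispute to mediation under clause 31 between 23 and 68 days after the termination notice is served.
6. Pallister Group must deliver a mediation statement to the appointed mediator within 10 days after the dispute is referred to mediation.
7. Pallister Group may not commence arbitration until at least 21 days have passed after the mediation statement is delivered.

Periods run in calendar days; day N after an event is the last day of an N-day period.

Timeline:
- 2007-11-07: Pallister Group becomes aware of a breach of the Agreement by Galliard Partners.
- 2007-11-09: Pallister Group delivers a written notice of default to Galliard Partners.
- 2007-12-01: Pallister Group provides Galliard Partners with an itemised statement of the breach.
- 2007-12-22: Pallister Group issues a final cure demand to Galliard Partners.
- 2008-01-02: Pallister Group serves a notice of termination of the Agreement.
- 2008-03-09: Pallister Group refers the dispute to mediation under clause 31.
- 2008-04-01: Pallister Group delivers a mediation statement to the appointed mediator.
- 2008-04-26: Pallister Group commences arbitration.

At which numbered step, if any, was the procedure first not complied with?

Step 6

(1) due by 2007-11-07 + 61 days = 2008-01-07; 2007-11-09 is within that limit.
(2) due by 2007-11-19 + 13 days = 2007-12-02; done 2007-12-01 — timely.
(3) the permitted window runs from 2007-12-01 + 20 = 2007-12-21 to 2007-12-01 + 34 = 2008-01-04; done 2007-12-22 — within the window.
(4) the permitted window runs from 2007-12-22 + 10 = 2008-01-01 to 2007-12-22 + 55 = 2008-02-15; done 2008-01-02 — within the window.
(5) the permitted window runs from 2008-01-02 + 23 = 2008-01-25 to 2008-01-02 + 68 = 2008-03-10; done 2008-03-09 — within the window.
(6) due by 2008-03-09 + 10 days = 2008-03-19; not done until 2008-04-01, 13 days after the deadline.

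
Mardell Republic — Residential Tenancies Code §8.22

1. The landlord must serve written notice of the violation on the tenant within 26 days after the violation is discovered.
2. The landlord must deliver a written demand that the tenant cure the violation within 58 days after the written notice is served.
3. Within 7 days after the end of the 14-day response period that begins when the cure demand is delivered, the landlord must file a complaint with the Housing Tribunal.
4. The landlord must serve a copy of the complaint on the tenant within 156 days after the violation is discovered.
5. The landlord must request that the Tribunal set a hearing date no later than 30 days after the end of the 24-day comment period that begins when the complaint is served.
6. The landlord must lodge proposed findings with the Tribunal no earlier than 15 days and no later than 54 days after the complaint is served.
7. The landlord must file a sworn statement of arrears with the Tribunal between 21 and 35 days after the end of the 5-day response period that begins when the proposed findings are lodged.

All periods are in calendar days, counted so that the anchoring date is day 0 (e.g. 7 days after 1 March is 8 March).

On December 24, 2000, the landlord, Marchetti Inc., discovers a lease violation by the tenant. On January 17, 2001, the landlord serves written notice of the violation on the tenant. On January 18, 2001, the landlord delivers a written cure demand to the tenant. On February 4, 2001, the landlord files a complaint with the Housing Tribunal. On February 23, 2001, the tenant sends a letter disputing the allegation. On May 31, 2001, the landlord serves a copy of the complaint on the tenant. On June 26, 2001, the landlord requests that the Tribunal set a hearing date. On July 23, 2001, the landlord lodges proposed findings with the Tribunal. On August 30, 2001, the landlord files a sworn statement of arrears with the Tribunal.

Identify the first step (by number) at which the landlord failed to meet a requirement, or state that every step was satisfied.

(1) due by December 24, 2000 + 26 days = January 19, 2001; done January 17, 2001 — timely.
(2) due by January 17, 2001 + 58 days = March 16, 2001; January 18, 2001 is within that limit.
(3) due by February 1, 2001 + 7 days = February 8, 2001; completed February 4, 2001, before the deadline.
(4) due by December 24, 2000 + 156 days = May 29, 2001; done May 31, 2001 — 2 days late.
That is the first point of non-compliance.

Step 4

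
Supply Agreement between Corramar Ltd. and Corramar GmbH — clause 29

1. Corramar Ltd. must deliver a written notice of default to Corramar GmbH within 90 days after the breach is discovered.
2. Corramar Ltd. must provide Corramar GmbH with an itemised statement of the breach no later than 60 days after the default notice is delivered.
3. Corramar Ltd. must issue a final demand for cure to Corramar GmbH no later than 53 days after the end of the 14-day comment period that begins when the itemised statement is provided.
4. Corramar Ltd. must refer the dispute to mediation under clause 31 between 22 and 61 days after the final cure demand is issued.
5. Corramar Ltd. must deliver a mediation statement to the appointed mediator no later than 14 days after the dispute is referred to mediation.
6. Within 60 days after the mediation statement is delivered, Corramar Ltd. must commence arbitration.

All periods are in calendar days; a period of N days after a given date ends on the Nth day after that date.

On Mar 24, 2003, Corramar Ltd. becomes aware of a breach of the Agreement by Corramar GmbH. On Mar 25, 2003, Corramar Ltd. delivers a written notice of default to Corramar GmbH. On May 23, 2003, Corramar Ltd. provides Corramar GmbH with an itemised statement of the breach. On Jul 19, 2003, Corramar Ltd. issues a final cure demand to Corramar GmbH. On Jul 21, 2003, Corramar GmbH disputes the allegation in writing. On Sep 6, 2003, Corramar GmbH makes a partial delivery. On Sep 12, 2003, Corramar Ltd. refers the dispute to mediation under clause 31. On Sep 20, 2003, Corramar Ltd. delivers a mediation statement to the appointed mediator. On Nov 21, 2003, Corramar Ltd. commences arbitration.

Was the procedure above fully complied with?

(1) due by Mar 24, 2003 + 90 days = Jun 22, 2003; completed Mar 25, 2003, before the deadline.
(2) due by Mar 25, 2003 + 60 days = May 24, 2003; done May 23, 2003 — timely.
(3) due by Jun 6, 2003 + 53 days = Jul 29, 2003; Jul 19, 2003 is within that limit.
(4) the permitted window runs from Jul 19, 2003 + 22 = Aug 10, 2003 to Jul 19, 2003 + 61 = Sep 18, 2003; done Sep 12, 2003 — within the window.
(5) due by Sep 12, 2003 + 14 days = Sep 26, 2003; done Sep 20, 2003 — timely.
(6) due by Sep 20, 2003 + 60 days = Nov 19, 2003; done Nov 21, 2003 — 2 days late.
That is the first point of non-compliance.

No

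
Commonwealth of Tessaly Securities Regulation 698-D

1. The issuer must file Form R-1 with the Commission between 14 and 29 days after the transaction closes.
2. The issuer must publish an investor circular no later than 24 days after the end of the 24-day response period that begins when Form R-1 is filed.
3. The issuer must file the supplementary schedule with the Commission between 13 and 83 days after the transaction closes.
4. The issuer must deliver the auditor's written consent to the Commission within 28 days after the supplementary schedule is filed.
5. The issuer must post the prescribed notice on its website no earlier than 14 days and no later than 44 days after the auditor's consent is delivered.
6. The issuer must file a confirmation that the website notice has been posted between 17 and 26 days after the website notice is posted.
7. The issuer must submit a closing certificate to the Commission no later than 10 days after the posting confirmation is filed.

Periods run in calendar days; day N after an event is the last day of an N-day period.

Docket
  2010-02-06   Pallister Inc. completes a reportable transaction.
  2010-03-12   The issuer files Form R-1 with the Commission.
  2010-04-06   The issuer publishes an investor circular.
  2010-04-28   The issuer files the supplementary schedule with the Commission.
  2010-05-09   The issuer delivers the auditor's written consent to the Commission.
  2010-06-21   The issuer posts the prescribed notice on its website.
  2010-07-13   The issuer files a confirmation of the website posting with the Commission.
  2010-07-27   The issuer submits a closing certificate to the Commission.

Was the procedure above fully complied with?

No

Step 1: the window is 14–29 days after 2010-02-06 (when the transaction closes), so 2010-02-20 through 2010-03-07; done 2010-03-12 — 5 days after the window closed.
The analysis stops there.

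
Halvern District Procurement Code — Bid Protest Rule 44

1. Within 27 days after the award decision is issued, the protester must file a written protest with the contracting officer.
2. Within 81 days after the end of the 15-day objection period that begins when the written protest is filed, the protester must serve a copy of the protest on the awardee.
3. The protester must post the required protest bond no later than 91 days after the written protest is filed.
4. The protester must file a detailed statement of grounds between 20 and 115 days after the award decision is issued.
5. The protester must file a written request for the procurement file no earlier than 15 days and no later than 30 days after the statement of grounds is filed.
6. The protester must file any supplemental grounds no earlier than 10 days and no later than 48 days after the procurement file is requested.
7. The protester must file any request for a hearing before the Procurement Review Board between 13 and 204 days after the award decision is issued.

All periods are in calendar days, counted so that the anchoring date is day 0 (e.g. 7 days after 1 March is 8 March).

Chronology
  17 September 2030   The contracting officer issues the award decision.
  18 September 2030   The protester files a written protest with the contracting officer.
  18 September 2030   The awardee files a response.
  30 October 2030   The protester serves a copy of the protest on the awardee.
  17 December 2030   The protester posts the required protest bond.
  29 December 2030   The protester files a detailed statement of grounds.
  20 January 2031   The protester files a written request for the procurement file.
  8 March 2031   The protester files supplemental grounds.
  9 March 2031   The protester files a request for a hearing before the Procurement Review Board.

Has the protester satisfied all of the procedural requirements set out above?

Yes

Step 1: 27 days after 17 September 2030 (when the award decision is issued) is 14 October 2030; done 18 September 2030 — timely.
Step 2: 81 days after 3 October 2030 (end of the 15-day objection period, which began when the written protest is filed on 18 September 2030) is 23 December 2030; 30 October 2030 is within that limit.
Step 3: 91 days after 18 September 2030 (when the written protest is filed) is 18 December 2030; 17 December 2030 is within that limit.
Step 4: the window is 20–115 days after 17 September 2030 (when the award decision is issued), so 7 October 2030 through 10 January 2031; done 29 December 2030, which is between those dates.
Step 5: the window is 15–30 days after 29 December 2030 (when the statement of grounds is filed), so 13 January 2031 through 28 January 2031; 20 January 2031 falls inside that range.
Step 6: the window is 10–48 days after 20 January 2031 (when the procurement file is requested), so 30 January 2031 through 9 March 2031; 8 March 2031 falls inside that range.
Step 7: the window is 13–204 days after 17 September 2030 (when the award decision is issued), so 30 September 2030 through 9 April 2031; 9 March 2031 falls inside that range.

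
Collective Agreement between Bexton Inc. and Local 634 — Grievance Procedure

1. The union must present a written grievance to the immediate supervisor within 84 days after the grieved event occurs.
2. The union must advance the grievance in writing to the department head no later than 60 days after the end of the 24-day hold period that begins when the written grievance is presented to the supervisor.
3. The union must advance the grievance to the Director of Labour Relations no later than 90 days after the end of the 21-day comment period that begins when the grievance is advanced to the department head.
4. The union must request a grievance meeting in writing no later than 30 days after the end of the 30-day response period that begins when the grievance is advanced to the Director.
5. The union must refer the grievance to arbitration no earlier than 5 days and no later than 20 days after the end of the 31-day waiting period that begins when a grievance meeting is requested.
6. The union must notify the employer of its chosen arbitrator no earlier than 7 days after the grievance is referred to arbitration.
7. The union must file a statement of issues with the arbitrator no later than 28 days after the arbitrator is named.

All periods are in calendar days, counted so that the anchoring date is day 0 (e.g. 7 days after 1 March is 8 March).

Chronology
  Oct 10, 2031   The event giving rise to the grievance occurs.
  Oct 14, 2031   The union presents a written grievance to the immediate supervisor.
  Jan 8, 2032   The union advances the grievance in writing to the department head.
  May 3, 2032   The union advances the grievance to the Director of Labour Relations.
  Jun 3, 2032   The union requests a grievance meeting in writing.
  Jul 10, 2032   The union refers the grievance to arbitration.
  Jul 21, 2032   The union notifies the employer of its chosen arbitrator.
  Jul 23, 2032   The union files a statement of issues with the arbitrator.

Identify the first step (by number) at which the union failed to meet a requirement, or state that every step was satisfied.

Step 2

Step 1: 84 days after Oct 10, 2031 (when the grieved event occurs) is Jan 2, 2032; completed Oct 14, 2031, before the deadline.
Step 2: 60 days after Nov 7, 2031 (end of the 24-day hold period, which began when the written grievance is presented to the supervisor on Oct 14, 2031) is Jan 6, 2032; not done until Jan 8, 2032, 2 days after the deadline.
No need to go further; step 2 was not satisfied.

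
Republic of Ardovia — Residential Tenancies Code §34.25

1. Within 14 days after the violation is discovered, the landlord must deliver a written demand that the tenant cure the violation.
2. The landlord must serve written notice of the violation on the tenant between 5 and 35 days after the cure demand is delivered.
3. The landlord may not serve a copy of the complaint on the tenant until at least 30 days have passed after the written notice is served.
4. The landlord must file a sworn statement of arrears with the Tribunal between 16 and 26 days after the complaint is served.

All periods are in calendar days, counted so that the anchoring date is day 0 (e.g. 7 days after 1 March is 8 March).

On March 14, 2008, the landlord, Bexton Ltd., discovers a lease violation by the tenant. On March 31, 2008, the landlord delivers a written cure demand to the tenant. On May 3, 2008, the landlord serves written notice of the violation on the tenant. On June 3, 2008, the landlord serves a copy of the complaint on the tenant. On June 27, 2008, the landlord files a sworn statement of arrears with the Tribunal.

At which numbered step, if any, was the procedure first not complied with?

Step 1 — counting 14 days from March 14, 2008 (when the violation is discovered) gives a deadline of March 28, 2008; not done until March 31, 2008, 3 days after the deadline.

Step 1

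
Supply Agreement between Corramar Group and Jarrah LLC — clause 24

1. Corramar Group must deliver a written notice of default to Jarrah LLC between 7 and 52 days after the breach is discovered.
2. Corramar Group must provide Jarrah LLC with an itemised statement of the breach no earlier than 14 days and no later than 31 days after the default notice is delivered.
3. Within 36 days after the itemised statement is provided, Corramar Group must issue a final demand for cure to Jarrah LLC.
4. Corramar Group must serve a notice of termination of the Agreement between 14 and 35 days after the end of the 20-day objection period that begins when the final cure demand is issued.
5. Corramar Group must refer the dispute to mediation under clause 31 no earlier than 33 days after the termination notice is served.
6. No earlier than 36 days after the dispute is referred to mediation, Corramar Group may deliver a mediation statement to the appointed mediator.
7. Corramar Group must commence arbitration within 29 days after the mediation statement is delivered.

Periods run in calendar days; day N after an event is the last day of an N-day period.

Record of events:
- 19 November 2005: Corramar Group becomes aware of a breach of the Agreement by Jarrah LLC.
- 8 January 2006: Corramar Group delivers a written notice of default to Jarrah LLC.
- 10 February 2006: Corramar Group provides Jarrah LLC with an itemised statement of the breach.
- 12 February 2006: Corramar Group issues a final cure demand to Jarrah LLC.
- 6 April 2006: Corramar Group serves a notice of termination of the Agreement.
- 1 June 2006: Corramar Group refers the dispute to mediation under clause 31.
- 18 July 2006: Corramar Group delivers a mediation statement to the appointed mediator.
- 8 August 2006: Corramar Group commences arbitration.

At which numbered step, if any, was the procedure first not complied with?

Step 2

Step 1 — 7 and 52 days from 19 November 2005 (when the breach is discovered) are 26 November 2005 and 10 January 2006 respectively; done 8 January 2006, which is between those dates.
Step 2 — 14 and 31 days from 8 January 2006 (when the default notice is delivered) are 22 January 2006 and 8 February 2006 respectively; 10 February 2006 is 2 days past the end of the window.
No need to go further; step 2 was not satisfied.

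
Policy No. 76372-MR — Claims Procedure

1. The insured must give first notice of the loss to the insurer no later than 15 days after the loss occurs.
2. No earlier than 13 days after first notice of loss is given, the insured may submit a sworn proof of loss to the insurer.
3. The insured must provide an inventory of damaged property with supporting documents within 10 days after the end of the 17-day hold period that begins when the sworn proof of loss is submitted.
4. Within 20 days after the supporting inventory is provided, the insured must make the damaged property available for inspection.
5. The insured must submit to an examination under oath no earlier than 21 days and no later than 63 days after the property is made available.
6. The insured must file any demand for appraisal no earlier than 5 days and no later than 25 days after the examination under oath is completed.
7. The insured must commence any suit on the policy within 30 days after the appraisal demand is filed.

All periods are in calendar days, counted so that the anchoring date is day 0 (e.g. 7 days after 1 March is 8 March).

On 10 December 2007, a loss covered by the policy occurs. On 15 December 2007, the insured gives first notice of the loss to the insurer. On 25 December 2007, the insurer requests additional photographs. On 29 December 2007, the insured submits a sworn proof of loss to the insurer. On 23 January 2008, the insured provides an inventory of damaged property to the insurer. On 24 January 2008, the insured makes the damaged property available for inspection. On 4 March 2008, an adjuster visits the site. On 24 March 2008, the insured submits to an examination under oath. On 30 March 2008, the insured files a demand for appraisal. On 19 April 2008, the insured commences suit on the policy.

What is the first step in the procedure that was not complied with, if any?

(1) due by 10 December 2007 + 15 days = 25 December 2007; completed 15 December 2007, before the deadline.
(2) permitted from 15 December 2007 + 13 days = 28 December 2007 onward; done 29 December 2007, after the minimum wait.
(3) due by 15 January 2008 + 10 days = 25 January 2008; 23 January 2008 is within that limit.
(4) due by 23 January 2008 + 20 days = 12 February 2008; 24 January 2008 is within that limit.
(5) the permitted window runs from 24 January 2008 + 21 = 14 February 2008 to 24 January 2008 + 63 = 27 March 2008; done 24 March 2008 — within the window.
(6) the permitted window runs from 24 March 2008 + 5 = 29 March 2008 to 24 March 2008 + 25 = 18 April 2008; done 30 March 2008, which is between those dates.
(7) due by 30 March 2008 + 30 days = 29 April 2008; done 19 April 2008 — timely.

None — every step was satisfied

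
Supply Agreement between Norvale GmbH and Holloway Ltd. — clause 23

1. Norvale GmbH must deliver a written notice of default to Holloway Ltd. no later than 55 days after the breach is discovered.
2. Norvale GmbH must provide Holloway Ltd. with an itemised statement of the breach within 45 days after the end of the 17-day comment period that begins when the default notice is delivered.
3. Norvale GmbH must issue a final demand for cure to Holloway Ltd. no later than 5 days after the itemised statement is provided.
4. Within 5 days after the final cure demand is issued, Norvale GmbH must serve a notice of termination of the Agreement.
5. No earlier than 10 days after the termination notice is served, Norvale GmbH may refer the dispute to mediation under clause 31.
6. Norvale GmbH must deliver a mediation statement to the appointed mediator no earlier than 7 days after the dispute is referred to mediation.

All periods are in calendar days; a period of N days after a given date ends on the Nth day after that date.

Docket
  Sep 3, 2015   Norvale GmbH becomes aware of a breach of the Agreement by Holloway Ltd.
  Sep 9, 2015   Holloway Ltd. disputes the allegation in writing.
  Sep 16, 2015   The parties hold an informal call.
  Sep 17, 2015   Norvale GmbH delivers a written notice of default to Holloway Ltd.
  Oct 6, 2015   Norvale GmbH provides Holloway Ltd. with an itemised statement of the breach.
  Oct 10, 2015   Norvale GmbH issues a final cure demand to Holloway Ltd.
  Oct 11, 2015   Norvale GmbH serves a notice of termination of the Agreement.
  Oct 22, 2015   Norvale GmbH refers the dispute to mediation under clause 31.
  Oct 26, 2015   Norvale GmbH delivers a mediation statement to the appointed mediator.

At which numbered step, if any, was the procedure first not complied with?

Step 6

Step 1: 55 days after Sep 3, 2015 (when the breach is discovered) is Oct 28, 2015; Sep 17, 2015 is within that limit.
Step 2: 45 days after Oct 4, 2015 (end of the 17-day comment period, which began when the default notice is delivered on Sep 17, 2015) is Nov 18, 2015; completed Oct 6, 2015, before the deadline.
Step 3: 5 days after Oct 6, 2015 (when the itemised statement is provided) is Oct 11, 2015; completed Oct 10, 2015, before the deadline.
Step 4: 5 days after Oct 10, 2015 (when the final cure demand is issued) is Oct 15, 2015; done Oct 11, 2015 — timely.
Step 5: the earliest permitted date is 10 days after Oct 11, 2015 (when the termination notice is served), i.e. Oct 21, 2015; done Oct 22, 2015 — permitted.
Step 6: the earliest permitted date is 7 days after Oct 22, 2015 (when the dispute is referred to mediation), i.e. Oct 29, 2015; done Oct 26, 2015 — 3 days too early.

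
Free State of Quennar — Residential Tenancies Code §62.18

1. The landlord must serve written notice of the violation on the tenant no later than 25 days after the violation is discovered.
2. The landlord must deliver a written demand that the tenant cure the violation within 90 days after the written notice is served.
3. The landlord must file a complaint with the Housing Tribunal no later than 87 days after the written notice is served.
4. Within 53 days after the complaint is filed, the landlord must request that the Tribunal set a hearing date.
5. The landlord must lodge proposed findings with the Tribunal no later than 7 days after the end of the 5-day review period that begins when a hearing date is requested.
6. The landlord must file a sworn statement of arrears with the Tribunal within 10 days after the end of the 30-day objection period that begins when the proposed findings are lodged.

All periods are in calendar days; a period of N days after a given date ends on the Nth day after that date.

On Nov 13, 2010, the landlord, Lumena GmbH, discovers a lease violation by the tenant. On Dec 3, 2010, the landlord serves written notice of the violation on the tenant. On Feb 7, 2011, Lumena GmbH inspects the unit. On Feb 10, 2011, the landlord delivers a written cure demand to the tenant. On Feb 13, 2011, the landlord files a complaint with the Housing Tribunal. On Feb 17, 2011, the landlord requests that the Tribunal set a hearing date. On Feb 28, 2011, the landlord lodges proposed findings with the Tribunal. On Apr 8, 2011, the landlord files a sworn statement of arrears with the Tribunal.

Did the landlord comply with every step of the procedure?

Step 1: 25 days after Nov 13, 2010 (when the violation is discovered) is Dec 8, 2010; Dec 3, 2010 is within that limit.
Step 2: 90 days after Dec 3, 2010 (when the written notice is served) is Mar 3, 2011; done Feb 10, 2011 — timely.
Step 3: 87 days after Dec 3, 2010 (when the written notice is served) is Feb 28, 2011; Feb 13, 2011 is within that limit.
Step 4: 53 days after Feb 13, 2011 (when the complaint is filed) is Apr 7, 2011; completed Feb 17, 2011, before the deadline.
Step 5: 7 days after Feb 22, 2011 (end of the 5-day review period, which began when a hearing date is requested on Feb 17, 2011) is Mar 1, 2011; done Feb 28, 2011 — timely.
Step 6: 10 days after Mar 30, 2011 (end of the 30-day objection period, which began when the proposed findings are lodged on Feb 28, 2011) is Apr 9, 2011; Apr 8, 2011 is within that limit.

Yes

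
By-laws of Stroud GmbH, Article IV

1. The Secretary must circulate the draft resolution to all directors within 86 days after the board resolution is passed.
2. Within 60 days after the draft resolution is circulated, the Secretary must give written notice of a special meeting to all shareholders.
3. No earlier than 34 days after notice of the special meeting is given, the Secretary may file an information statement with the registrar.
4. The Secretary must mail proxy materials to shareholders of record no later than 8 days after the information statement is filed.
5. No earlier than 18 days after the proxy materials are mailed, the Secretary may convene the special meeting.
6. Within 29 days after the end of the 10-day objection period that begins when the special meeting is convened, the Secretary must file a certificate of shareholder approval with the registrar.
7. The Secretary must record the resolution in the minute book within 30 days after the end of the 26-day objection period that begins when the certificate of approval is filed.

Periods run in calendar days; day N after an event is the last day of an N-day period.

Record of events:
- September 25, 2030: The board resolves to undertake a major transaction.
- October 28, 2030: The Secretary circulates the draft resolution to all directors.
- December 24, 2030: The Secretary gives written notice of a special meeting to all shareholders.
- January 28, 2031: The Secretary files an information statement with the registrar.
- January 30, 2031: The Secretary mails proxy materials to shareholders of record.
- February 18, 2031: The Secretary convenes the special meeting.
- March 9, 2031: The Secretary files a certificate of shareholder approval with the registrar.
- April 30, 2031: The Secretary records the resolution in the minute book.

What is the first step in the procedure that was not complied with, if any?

None — every step was satisfied

Step 1 — counting 86 days from September 25, 2030 (when the board resolution is passed) gives a deadline of December 20, 2030; done October 28, 2030 — timely.
Step 2 — counting 60 days from October 28, 2030 (when the draft resolution is circulated) gives a deadline of December 27, 2030; December 24, 2030 is within that limit.
Step 3 — must wait 34 days from December 24, 2030 (when notice of the special meeting is given), so not before January 27, 2031; done January 28, 2031 — permitted.
Step 4 — counting 8 days from January 28, 2031 (when the information statement is filed) gives a deadline of February 5, 2031; completed January 30, 2031, before the deadline.
Step 5 — must wait 18 days from January 30, 2031 (when the proxy materials are mailed), so not before February 17, 2031; February 18, 2031 is on or after that date.
Step 6 — counting 29 days from February 28, 2031 (end of the 10-day objection period, which began when the special meeting is convened on February 18, 2031) gives a deadline of March 29, 2031; March 9, 2031 is within that limit.
Step 7 — counting 30 days from April 4, 2031 (end of the 26-day objection period, which began when the certificate of approval is filed on March 9, 2031) gives a deadline of May 4, 2031; April 30, 2031 is within that limit.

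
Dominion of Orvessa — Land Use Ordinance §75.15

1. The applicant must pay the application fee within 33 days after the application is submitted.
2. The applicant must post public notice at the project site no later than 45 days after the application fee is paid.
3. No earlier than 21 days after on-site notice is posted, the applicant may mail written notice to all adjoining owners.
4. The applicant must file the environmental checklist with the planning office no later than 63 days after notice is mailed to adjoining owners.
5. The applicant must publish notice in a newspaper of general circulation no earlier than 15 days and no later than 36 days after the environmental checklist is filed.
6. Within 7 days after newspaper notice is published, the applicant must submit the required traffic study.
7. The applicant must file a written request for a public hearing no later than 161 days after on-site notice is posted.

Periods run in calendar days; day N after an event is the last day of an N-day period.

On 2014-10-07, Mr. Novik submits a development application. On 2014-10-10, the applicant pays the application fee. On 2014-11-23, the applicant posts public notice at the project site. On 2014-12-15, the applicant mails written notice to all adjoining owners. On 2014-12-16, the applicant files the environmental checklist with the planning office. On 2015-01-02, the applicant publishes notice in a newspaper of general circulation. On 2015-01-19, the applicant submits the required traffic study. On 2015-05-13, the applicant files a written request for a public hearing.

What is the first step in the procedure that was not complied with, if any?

Step 1: 33 days after 2014-10-07 (when the application is submitted) is 2014-11-09; 2014-10-10 is within that limit.
Step 2: 45 days after 2014-10-10 (when the application fee is paid) is 2014-11-24; 2014-11-23 is within that limit.
Step 3: the earliest permitted date is 21 days after 2014-11-23 (when on-site notice is posted), i.e. 2014-12-14; done 2014-12-15 — permitted.
Step 4: 63 days after 2014-12-15 (when notice is mailed to adjoining owners) is 2015-02-16; 2014-12-16 is within that limit.
Step 5: the window is 15–36 days after 2014-12-16 (when the environmental checklist is filed), so 2014-12-31 through 2015-01-21; done 2015-01-02 — within the window.
Step 6: 7 days after 2015-01-02 (when newspaper notice is published) is 2015-01-09; done 2015-01-19 — 10 days late.

Step 6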